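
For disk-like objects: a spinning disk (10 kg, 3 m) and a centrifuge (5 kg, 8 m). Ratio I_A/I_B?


Given: M1=10 kg, R1=3 m, M2=5 kg, R2=8 m
For a disk: I = (1/2)*M*R^2, so I_A/I_B = (M1*R1^2)/(M2*R2^2)
M1*R1^2 = 10*9 = 90
M2*R2^2 = 5*64 = 320
I_A/I_B = 90/320 = 9/32

9/32


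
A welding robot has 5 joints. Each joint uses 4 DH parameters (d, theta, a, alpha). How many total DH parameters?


Given: 5 joints, 4 DH parameters per joint (d, theta, a, alpha)
Total DH parameters = number_of_joints * 4
Total = 5 * 4
Total = 20

20


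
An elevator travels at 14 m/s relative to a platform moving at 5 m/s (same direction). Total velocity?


Given: object velocity = 14 m/s, platform velocity = 5 m/s (same direction)
Using classical velocity addition: v_total = v_object + v_platform
v_total = 14 + 5
v_total = 19 m/s

19 m/s


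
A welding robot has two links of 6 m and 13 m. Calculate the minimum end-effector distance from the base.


Given: L1 = 6 m, L2 = 13 m
For a 2-link planar arm, min reach = |L1 - L2| (second link folded back)
Min reach = |6 - 13|
Min reach = 7 m

7 m


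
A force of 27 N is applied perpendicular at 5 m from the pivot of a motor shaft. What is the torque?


Given: F = 27 N, r = 5 m, angle = 90 deg (perpendicular)
Using tau = F * r * sin(90)
sin(90) = 1
tau = 27 * 5 * 1
tau = 135 Nm

135 Nm


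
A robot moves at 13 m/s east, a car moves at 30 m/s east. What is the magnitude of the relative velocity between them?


Given: v_A = 13 m/s east, v_B = 30 m/s east
Both move in the same direction; relative speed = |v_A - v_B|
|13 - 30| = |-17|
= 17 m/s

17 m/s


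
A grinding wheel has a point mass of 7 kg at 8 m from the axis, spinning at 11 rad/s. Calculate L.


Given: m = 7 kg, r = 8 m, omega = 11 rad/s
For a point mass: I = m*r^2
I = 7*8^2 = 7*64 = 448
L = I*omega = 448*11
L = 4928 kg*m^2/s

4928 kg*m^2/s


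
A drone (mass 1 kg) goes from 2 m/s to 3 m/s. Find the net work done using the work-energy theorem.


Given: m = 1 kg, v0 = 2 m/s, v = 3 m/s
Using W = (1/2)*m*(v^2 - v0^2)
v^2 = 3^2 = 9
v0^2 = 2^2 = 4
v^2 - v0^2 = 9 - 4 = 5
W = (1/2)*1*5 = 5/2 J

5/2 J


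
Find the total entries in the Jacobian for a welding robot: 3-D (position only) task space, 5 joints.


Given: task space dimension = 3, joints = 5
Jacobian is a 3 x 5 matrix
Total entries = rows * columns
Total = 3 * 5
Total = 15

15


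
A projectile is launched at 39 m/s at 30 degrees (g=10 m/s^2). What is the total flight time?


Given: v0 = 39 m/s, theta = 30 deg, g = 10 m/s^2
sin(30) = 1/2
Using T = 2*v0*sin(theta) / g
T = 2*39*1/2 / 10
T = 39 / 10
T = 39/10 s

39/10 s


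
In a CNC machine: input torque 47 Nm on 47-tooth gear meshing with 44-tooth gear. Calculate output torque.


Given: N1 = 47, N2 = 44, T1 = 47 Nm
Using T2/T1 = N2/N1
T2 = T1 * N2 / N1
T2 = 47 * 44 / 47
T2 = 2068 / 47
T2 = 44 Nm

44 Nm


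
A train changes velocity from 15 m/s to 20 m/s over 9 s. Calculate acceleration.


Given: initial velocity v0 = 15 m/s, final velocity v = 20 m/s, time t = 9 s
Using a = (v - v0) / t
a = (20 - 15) / 9
a = 5 / 9
a = 5/9 m/s^2

5/9 m/s^2


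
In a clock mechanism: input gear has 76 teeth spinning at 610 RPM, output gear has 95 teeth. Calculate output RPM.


Given: N1 = 76 teeth, w1 = 610 RPM, N2 = 95 teeth
Using N1*w1 = N2*w2
w2 = N1*w1 / N2
w2 = 76*610 / 95
w2 = 46360 / 95
w2 = 488 RPM

488 RPM


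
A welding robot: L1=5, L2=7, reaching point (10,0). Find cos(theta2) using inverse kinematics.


Given: L1 = 5, L2 = 7, target (x, y) = (10, 0)
Using cos(theta2) = (x^2 + y^2 - L1^2 - L2^2) / (2*L1*L2)
x^2 + y^2 = 10^2 + 0 = 100
L1^2 + L2^2 = 25 + 49 = 74
Numerator = 100 - 74 = 26
Denominator = 2*5*7 = 70
cos(theta2) = 26/70 = 13/35

13/35


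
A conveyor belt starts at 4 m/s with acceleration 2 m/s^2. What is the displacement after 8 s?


Given: v0 = 4 m/s, a = 2 m/s^2, t = 8 s
Using s = v0*t + (1/2)*a*t^2
s = 4*8 + (1/2)*2*8^2
s = 32 + (1/2)*128
s = 32 + 64
s = 96

96 m


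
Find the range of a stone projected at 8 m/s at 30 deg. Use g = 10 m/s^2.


Given: v0 = 8 m/s, theta = 30 deg, g = 10 m/s^2
sin(2*30) = sin(60) = sqrt(3)/2
Using R = v0^2 * sin(2*theta) / g
R = 8^2 * (sqrt(3)/2) / 10
R = 64 * sqrt(3) / 20
R = 16/5*sqrt(3) m

16/5*sqrt(3) m


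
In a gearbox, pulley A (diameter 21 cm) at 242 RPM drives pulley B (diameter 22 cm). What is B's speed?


Given: D1 = 21 cm, w1 = 242 RPM, D2 = 22 cm
Using D1*w1 = D2*w2
w2 = D1*w1 / D2
w2 = 21*242 / 22
w2 = 5082 / 22
w2 = 231 RPM

231 RPM


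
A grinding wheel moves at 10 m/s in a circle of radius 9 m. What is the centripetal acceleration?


Given: v = 10 m/s, r = 9 m
Using a_c = v^2 / r
a_c = 10^2 / 9
a_c = 100 / 9
a_c = 100/9 m/s^2

100/9 m/s^2


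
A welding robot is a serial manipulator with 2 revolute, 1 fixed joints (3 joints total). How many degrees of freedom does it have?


Given: serial robot with 2 revolute, 1 fixed joints
DOF contribution per joint type: revolute=1, prismatic=1, spherical=3, fixed=0
DOF = 2*1 + 1*0
DOF = 2

2


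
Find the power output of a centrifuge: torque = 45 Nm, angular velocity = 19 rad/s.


Given: tau = 45 Nm, omega = 19 rad/s
Using P = tau * omega
P = 45 * 19
P = 855 W

855 W


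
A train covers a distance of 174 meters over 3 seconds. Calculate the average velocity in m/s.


Given: distance d = 174 m, time t = 3 s
Using v = d / t
v = 174 / 3
v = 58 m/s

58 m/s


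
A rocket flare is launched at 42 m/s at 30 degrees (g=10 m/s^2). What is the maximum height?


Given: v0 = 42 m/s, theta = 30 deg, g = 10 m/s^2
sin^2(30) = 1/4
Using H = v0^2 * sin^2(theta) / (2*g)
H = 42^2 * 1/4 / (2*10)
H = 1764 * 1/4 / 20
H = 441 / 20
H = 441/20 m

441/20 m


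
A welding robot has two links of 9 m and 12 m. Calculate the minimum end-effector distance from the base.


Given: L1 = 9 m, L2 = 12 m
For a 2-link planar arm, min reach = |L1 - L2| (second link folded back)
Min reach = |9 - 12|
Min reach = 3 m

3 m


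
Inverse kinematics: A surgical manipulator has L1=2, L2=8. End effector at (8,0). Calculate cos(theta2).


Given: L1 = 2, L2 = 8, target (x, y) = (8, 0)
Using cos(theta2) = (x^2 + y^2 - L1^2 - L2^2) / (2*L1*L2)
x^2 + y^2 = 8^2 + 0 = 64
L1^2 + L2^2 = 4 + 64 = 68
Numerator = 64 - 68 = -4
Denominator = 2*2*8 = 32
cos(theta2) = -4/32 = -1/8

-1/8


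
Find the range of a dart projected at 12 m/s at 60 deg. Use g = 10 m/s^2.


Given: v0 = 12 m/s, theta = 60 deg, g = 10 m/s^2
sin(2*60) = sin(120) = sqrt(3)/2
Using R = v0^2 * sin(2*theta) / g
R = 12^2 * (sqrt(3)/2) / 10
R = 144 * sqrt(3) / 20
R = 36/5*sqrt(3) m

36/5*sqrt(3) m


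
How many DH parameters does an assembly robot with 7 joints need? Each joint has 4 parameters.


Given: 7 joints, 4 DH parameters per joint (d, theta, a, alpha)
Total DH parameters = number_of_joints * 4
Total = 7 * 4
Total = 28

28


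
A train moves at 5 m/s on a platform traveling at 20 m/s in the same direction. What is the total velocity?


Given: object velocity = 5 m/s, platform velocity = 20 m/s (same direction)
Using classical velocity addition: v_total = v_object + v_platform
v_total = 5 + 20
v_total = 25 m/s

25 m/s


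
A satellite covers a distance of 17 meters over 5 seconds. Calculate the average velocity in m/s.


Given: distance d = 17 m, time t = 5 s
Using v = d / t
v = 17 / 5
v = 17/5 m/s

17/5 m/s


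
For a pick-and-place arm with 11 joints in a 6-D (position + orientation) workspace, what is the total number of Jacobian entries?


Given: task space dimension = 6, joints = 11
Jacobian is a 6 x 11 matrix
Total entries = rows * columns
Total = 6 * 11
Total = 66

66


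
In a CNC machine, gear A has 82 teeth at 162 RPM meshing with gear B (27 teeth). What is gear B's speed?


Given: N1 = 82 teeth, w1 = 162 RPM, N2 = 27 teeth
Using N1*w1 = N2*w2
w2 = N1*w1 / N2
w2 = 82*162 / 27
w2 = 13284 / 27
w2 = 492 RPM

492 RPM


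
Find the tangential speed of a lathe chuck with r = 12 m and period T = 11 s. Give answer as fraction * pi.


Given: radius r = 12 m, period T = 11 s
Using v = 2*pi*r / T
v = 2*pi*12 / 11
v = 24*pi / 11
v = 24/11*pi m/s

24/11*pi m/s


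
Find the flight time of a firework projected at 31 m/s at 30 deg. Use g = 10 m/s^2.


Given: v0 = 31 m/s, theta = 30 deg, g = 10 m/s^2
sin(30) = 1/2
Using T = 2*v0*sin(theta) / g
T = 2*31*1/2 / 10
T = 31 / 10
T = 31/10 s

31/10 s


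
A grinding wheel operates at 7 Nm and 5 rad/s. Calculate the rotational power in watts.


Given: tau = 7 Nm, omega = 5 rad/s
Using P = tau * omega
P = 7 * 5
P = 35 W

35 W


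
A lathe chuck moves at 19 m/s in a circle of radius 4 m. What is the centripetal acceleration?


Given: v = 19 m/s, r = 4 m
Using a_c = v^2 / r
a_c = 19^2 / 4
a_c = 361 / 4
a_c = 361/4 m/s^2

361/4 m/s^2


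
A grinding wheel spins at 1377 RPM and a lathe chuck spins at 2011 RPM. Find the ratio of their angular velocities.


Given: RPM_A = 1377, RPM_B = 2011
omega = 2*pi*RPM/60, so omega_A/omega_B = RPM_A / RPM_B
omega_A/omega_B = 1377 / 2011
omega_A/omega_B = 1377/2011

1377/2011


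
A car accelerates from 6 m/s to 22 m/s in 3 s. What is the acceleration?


Given: initial velocity v0 = 6 m/s, final velocity v = 22 m/s, time t = 3 s
Using a = (v - v0) / t
a = (22 - 6) / 3
a = 16 / 3
a = 16/3 m/s^2

16/3 m/s^2


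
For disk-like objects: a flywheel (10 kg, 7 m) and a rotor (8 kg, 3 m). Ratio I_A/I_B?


Given: M1=10 kg, R1=7 m, M2=8 kg, R2=3 m
For a disk: I = (1/2)*M*R^2, so I_A/I_B = (M1*R1^2)/(M2*R2^2)
M1*R1^2 = 10*49 = 490
M2*R2^2 = 8*9 = 72
I_A/I_B = 490/72 = 245/36

245/36


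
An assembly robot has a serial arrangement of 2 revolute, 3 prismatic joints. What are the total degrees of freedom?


Given: serial robot with 2 revolute, 3 prismatic joints
DOF contribution per joint type: revolute=1, prismatic=1, spherical=3, fixed=0
DOF = 2*1 + 3*1
DOF = 5

5


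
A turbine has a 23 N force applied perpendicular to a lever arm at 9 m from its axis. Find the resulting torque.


Given: F = 23 N, r = 9 m, angle = 90 deg (perpendicular)
Using tau = F * r * sin(90)
sin(90) = 1
tau = 23 * 9 * 1
tau = 207 Nm

207 Nm


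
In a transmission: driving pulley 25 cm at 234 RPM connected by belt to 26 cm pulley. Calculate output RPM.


Given: D1 = 25 cm, w1 = 234 RPM, D2 = 26 cm
Using D1*w1 = D2*w2
w2 = D1*w1 / D2
w2 = 25*234 / 26
w2 = 5850 / 26
w2 = 225 RPM

225 RPM


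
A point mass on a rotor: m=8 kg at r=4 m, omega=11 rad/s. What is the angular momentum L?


Given: m = 8 kg, r = 4 m, omega = 11 rad/s
For a point mass: I = m*r^2
I = 8*4^2 = 8*16 = 128
L = I*omega = 128*11
L = 1408 kg*m^2/s

1408 kg*m^2/s


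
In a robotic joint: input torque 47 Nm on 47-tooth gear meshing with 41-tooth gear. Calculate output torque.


Given: N1 = 47, N2 = 41, T1 = 47 Nm
Using T2/T1 = N2/N1
T2 = T1 * N2 / N1
T2 = 47 * 41 / 47
T2 = 1927 / 47
T2 = 41 Nm

41 Nm


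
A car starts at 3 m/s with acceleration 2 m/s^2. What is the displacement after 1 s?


Given: v0 = 3 m/s, a = 2 m/s^2, t = 1 s
Using s = v0*t + (1/2)*a*t^2
s = 3*1 + (1/2)*2*1^2
s = 3 + (1/2)*2
s = 3 + 1
s = 4

4 m


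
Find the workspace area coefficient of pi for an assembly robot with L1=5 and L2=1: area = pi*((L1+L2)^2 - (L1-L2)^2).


Given: L1 = 5, L2 = 1
(L1+L2)^2 = (6)^2 = 36
(L1-L2)^2 = (4)^2 = 16
Difference = 36 - 16 = 20
This equals 4*L1*L2 = 4*5*1 = 20
Workspace area = 20*pi

20


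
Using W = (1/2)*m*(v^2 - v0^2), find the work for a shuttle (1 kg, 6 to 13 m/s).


Given: m = 1 kg, v0 = 6 m/s, v = 13 m/s
Using W = (1/2)*m*(v^2 - v0^2)
v^2 = 13^2 = 169
v0^2 = 6^2 = 36
v^2 - v0^2 = 169 - 36 = 133
W = (1/2)*1*133 = 133/2 J

133/2 J


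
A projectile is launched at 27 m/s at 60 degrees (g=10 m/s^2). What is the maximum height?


Given: v0 = 27 m/s, theta = 60 deg, g = 10 m/s^2
sin^2(60) = 3/4
Using H = v0^2 * sin^2(theta) / (2*g)
H = 27^2 * 3/4 / (2*10)
H = 729 * 3/4 / 20
H = 2187/4 / 20
H = 2187/80 m

2187/80 m


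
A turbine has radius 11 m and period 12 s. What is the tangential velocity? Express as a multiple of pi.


Given: radius r = 11 m, period T = 12 s
Using v = 2*pi*r / T
v = 2*pi*11 / 12
v = 22*pi / 12
v = 11/6*pi m/s

11/6*pi m/s


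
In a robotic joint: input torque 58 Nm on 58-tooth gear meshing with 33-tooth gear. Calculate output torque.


Given: N1 = 58, N2 = 33, T1 = 58 Nm
Using T2/T1 = N2/N1
T2 = T1 * N2 / N1
T2 = 58 * 33 / 58
T2 = 1914 / 58
T2 = 33 Nm

33 Nm


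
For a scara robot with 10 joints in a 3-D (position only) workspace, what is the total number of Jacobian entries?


Given: task space dimension = 3, joints = 10
Jacobian is a 3 x 10 matrix
Total entries = rows * columns
Total = 3 * 10
Total = 30

30


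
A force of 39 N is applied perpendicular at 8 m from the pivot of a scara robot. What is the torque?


Given: F = 39 N, r = 8 m, angle = 90 deg (perpendicular)
Using tau = F * r * sin(90)
sin(90) = 1
tau = 39 * 8 * 1
tau = 312 Nm

312 Nm


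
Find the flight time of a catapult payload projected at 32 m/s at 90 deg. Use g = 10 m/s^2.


Given: v0 = 32 m/s, theta = 90 deg, g = 10 m/s^2
sin(90) = 1
Using T = 2*v0*sin(theta) / g
T = 2*32*1 / 10
T = 64 / 10
T = 32/5 s

32/5 s


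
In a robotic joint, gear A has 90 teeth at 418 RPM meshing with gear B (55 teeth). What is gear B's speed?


Given: N1 = 90 teeth, w1 = 418 RPM, N2 = 55 teeth
Using N1*w1 = N2*w2
w2 = N1*w1 / N2
w2 = 90*418 / 55
w2 = 37620 / 55
w2 = 684 RPM

684 RPM


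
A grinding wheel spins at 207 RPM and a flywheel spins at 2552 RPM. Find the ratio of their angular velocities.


Given: RPM_A = 207, RPM_B = 2552
omega = 2*pi*RPM/60, so omega_A/omega_B = RPM_A / RPM_B
omega_A/omega_B = 207 / 2552
omega_A/omega_B = 207/2552

207/2552


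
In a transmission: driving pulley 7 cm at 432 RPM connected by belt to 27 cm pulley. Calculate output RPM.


Given: D1 = 7 cm, w1 = 432 RPM, D2 = 27 cm
Using D1*w1 = D2*w2
w2 = D1*w1 / D2
w2 = 7*432 / 27
w2 = 3024 / 27
w2 = 112 RPM

112 RPM


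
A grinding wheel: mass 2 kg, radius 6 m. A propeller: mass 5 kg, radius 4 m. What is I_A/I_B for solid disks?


Given: M1=2 kg, R1=6 m, M2=5 kg, R2=4 m
For a disk: I = (1/2)*M*R^2, so I_A/I_B = (M1*R1^2)/(M2*R2^2)
M1*R1^2 = 2*36 = 72
M2*R2^2 = 5*16 = 80
I_A/I_B = 72/80 = 9/10

9/10


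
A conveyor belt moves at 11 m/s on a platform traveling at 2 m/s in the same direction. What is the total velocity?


Given: object velocity = 11 m/s, platform velocity = 2 m/s (same direction)
Using classical velocity addition: v_total = v_object + v_platform
v_total = 11 + 2
v_total = 13 m/s

13 m/s


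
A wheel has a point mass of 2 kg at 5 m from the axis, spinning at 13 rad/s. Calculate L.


Given: m = 2 kg, r = 5 m, omega = 13 rad/s
For a point mass: I = m*r^2
I = 2*5^2 = 2*25 = 50
L = I*omega = 50*13
L = 650 kg*m^2/s

650 kg*m^2/s


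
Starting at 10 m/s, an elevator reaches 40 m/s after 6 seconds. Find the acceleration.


Given: initial velocity v0 = 10 m/s, final velocity v = 40 m/s, time t = 6 s
Using a = (v - v0) / t
a = (40 - 10) / 6
a = 30 / 6
a = 5 m/s^2

5 m/s^2


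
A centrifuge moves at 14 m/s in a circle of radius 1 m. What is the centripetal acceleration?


Given: v = 14 m/s, r = 1 m
Using a_c = v^2 / r
a_c = 14^2 / 1
a_c = 196 / 1
a_c = 196 m/s^2

196 m/s^2


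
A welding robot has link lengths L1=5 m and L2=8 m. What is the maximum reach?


Given: L1 = 5 m, L2 = 8 m
For a 2-link planar arm, max reach = L1 + L2 (fully extended)
Max reach = 5 + 8
Max reach = 13 m

13 m


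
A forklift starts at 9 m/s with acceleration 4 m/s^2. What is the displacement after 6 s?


Given: v0 = 9 m/s, a = 4 m/s^2, t = 6 s
Using s = v0*t + (1/2)*a*t^2
s = 9*6 + (1/2)*4*6^2
s = 54 + (1/2)*144
s = 54 + 72
s = 126

126 m


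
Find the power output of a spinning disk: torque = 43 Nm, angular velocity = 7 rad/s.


Given: tau = 43 Nm, omega = 7 rad/s
Using P = tau * omega
P = 43 * 7
P = 301 W

301 W


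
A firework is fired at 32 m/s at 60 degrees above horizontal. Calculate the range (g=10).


Given: v0 = 32 m/s, theta = 60 deg, g = 10 m/s^2
sin(2*60) = sin(120) = sqrt(3)/2
Using R = v0^2 * sin(2*theta) / g
R = 32^2 * (sqrt(3)/2) / 10
R = 1024 * sqrt(3) / 20
R = 256/5*sqrt(3) m

256/5*sqrt(3) m


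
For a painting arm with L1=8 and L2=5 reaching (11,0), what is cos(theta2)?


Given: L1 = 8, L2 = 5, target (x, y) = (11, 0)
Using cos(theta2) = (x^2 + y^2 - L1^2 - L2^2) / (2*L1*L2)
x^2 + y^2 = 11^2 + 0 = 121
L1^2 + L2^2 = 64 + 25 = 89
Numerator = 121 - 89 = 32
Denominator = 2*8*5 = 80
cos(theta2) = 32/80 = 2/5

2/5


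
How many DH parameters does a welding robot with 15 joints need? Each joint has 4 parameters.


Given: 15 joints, 4 DH parameters per joint (d, theta, a, alpha)
Total DH parameters = number_of_joints * 4
Total = 15 * 4
Total = 60

60


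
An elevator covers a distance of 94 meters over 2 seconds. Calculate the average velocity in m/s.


Given: distance d = 94 m, time t = 2 s
Using v = d / t
v = 94 / 2
v = 47 m/s

47 m/s


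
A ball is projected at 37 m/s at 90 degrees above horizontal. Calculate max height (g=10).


Given: v0 = 37 m/s, theta = 90 deg, g = 10 m/s^2
sin^2(90) = 1
Using H = v0^2 * sin^2(theta) / (2*g)
H = 37^2 * 1 / (2*10)
H = 1369 * 1 / 20
H = 1369 / 20
H = 1369/20 m

1369/20 m


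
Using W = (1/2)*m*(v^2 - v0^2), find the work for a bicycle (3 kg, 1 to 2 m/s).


Given: m = 3 kg, v0 = 1 m/s, v = 2 m/s
Using W = (1/2)*m*(v^2 - v0^2)
v^2 = 2^2 = 4
v0^2 = 1^2 = 1
v^2 - v0^2 = 4 - 1 = 3
W = (1/2)*3*3 = 9/2 J

9/2 J


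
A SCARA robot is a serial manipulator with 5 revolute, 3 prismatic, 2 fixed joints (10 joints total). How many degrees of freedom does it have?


Given: serial robot with 5 revolute, 3 prismatic, 2 fixed joints
DOF contribution per joint type: revolute=1, prismatic=1, spherical=3, fixed=0
DOF = 5*1 + 3*1 + 2*0
DOF = 8

8


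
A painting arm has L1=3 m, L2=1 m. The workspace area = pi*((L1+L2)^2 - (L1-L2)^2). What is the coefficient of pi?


Given: L1 = 3, L2 = 1
(L1+L2)^2 = (4)^2 = 16
(L1-L2)^2 = (2)^2 = 4
Difference = 16 - 4 = 12
This equals 4*L1*L2 = 4*3*1 = 12
Workspace area = 12*pi

12


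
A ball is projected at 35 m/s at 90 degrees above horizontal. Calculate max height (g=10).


Given: v0 = 35 m/s, theta = 90 deg, g = 10 m/s^2
sin^2(90) = 1
Using H = v0^2 * sin^2(theta) / (2*g)
H = 35^2 * 1 / (2*10)
H = 1225 * 1 / 20
H = 1225 / 20
H = 245/4 m

245/4 m


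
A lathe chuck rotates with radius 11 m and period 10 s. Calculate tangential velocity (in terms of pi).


Given: radius r = 11 m, period T = 10 s
Using v = 2*pi*r / T
v = 2*pi*11 / 10
v = 22*pi / 10
v = 11/5*pi m/s

11/5*pi m/s


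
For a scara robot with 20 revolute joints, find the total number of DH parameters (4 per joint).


Given: 20 joints, 4 DH parameters per joint (d, theta, a, alpha)
Total DH parameters = number_of_joints * 4
Total = 20 * 4
Total = 80

80


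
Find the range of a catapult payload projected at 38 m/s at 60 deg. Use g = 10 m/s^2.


Given: v0 = 38 m/s, theta = 60 deg, g = 10 m/s^2
sin(2*60) = sin(120) = sqrt(3)/2
Using R = v0^2 * sin(2*theta) / g
R = 38^2 * (sqrt(3)/2) / 10
R = 1444 * sqrt(3) / 20
R = 361/5*sqrt(3) m

361/5*sqrt(3) m


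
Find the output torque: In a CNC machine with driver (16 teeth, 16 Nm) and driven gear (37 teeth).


Given: N1 = 16, N2 = 37, T1 = 16 Nm
Using T2/T1 = N2/N1
T2 = T1 * N2 / N1
T2 = 16 * 37 / 16
T2 = 592 / 16
T2 = 37 Nm

37 Nm


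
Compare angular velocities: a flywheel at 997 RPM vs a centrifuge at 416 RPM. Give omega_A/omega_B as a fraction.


Given: RPM_A = 997, RPM_B = 416
omega = 2*pi*RPM/60, so omega_A/omega_B = RPM_A / RPM_B
omega_A/omega_B = 997 / 416
omega_A/omega_B = 997/416

997/416


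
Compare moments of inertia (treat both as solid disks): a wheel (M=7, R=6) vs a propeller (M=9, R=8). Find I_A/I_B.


Given: M1=7 kg, R1=6 m, M2=9 kg, R2=8 m
For a disk: I = (1/2)*M*R^2, so I_A/I_B = (M1*R1^2)/(M2*R2^2)
M1*R1^2 = 7*36 = 252
M2*R2^2 = 9*64 = 576
I_A/I_B = 252/576 = 7/16

7/16


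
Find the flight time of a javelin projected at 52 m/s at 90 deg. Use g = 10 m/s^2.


Given: v0 = 52 m/s, theta = 90 deg, g = 10 m/s^2
sin(90) = 1
Using T = 2*v0*sin(theta) / g
T = 2*52*1 / 10
T = 104 / 10
T = 52/5 s

52/5 s


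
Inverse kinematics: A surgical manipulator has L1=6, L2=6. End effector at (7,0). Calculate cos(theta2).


Given: L1 = 6, L2 = 6, target (x, y) = (7, 0)
Using cos(theta2) = (x^2 + y^2 - L1^2 - L2^2) / (2*L1*L2)
x^2 + y^2 = 7^2 + 0 = 49
L1^2 + L2^2 = 36 + 36 = 72
Numerator = 49 - 72 = -23
Denominator = 2*6*6 = 72
cos(theta2) = -23/72 = -23/72

-23/72


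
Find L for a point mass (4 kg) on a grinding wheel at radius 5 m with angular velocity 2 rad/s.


Given: m = 4 kg, r = 5 m, omega = 2 rad/s
For a point mass: I = m*r^2
I = 4*5^2 = 4*25 = 100
L = I*omega = 100*2
L = 200 kg*m^2/s

200 kg*m^2/s


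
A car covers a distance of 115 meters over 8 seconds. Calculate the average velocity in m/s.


Given: distance d = 115 m, time t = 8 s
Using v = d / t
v = 115 / 8
v = 115/8 m/s

115/8 m/s


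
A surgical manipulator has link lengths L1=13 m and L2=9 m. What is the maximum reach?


Given: L1 = 13 m, L2 = 9 m
For a 2-link planar arm, max reach = L1 + L2 (fully extended)
Max reach = 13 + 9
Max reach = 22 m

22 m


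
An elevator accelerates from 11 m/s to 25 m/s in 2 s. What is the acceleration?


Given: initial velocity v0 = 11 m/s, final velocity v = 25 m/s, time t = 2 s
Using a = (v - v0) / t
a = (25 - 11) / 2
a = 14 / 2
a = 7 m/s^2

7 m/s^2


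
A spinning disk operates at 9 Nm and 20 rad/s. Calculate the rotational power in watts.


Given: tau = 9 Nm, omega = 20 rad/s
Using P = tau * omega
P = 9 * 20
P = 180 W

180 W


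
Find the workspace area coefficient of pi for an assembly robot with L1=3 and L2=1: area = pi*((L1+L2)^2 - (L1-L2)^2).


Given: L1 = 3, L2 = 1
(L1+L2)^2 = (4)^2 = 16
(L1-L2)^2 = (2)^2 = 4
Difference = 16 - 4 = 12
This equals 4*L1*L2 = 4*3*1 = 12
Workspace area = 12*pi

12


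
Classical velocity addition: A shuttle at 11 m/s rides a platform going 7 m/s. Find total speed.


Given: object velocity = 11 m/s, platform velocity = 7 m/s (same direction)
Using classical velocity addition: v_total = v_object + v_platform
v_total = 11 + 7
v_total = 18 m/s

18 m/s


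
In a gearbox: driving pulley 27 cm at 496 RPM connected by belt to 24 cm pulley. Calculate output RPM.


Given: D1 = 27 cm, w1 = 496 RPM, D2 = 24 cm
Using D1*w1 = D2*w2
w2 = D1*w1 / D2
w2 = 27*496 / 24
w2 = 13392 / 24
w2 = 558 RPM

558 RPM


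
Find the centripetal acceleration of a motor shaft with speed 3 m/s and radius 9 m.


Given: v = 3 m/s, r = 9 m
Using a_c = v^2 / r
a_c = 3^2 / 9
a_c = 9 / 9
a_c = 1 m/s^2

1 m/s^2


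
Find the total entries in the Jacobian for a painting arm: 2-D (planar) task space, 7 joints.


Given: task space dimension = 2, joints = 7
Jacobian is a 2 x 7 matrix
Total entries = rows * columns
Total = 2 * 7
Total = 14

14


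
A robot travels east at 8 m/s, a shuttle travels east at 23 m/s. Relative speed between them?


Given: v_A = 8 m/s east, v_B = 23 m/s east
Both move in the same direction; relative speed = |v_A - v_B|
|8 - 23| = |-15|
= 15 m/s

15 m/s


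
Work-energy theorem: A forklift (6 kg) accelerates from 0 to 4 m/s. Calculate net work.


Given: m = 6 kg, v0 = 0 m/s, v = 4 m/s
Using W = (1/2)*m*(v^2 - v0^2)
v^2 = 4^2 = 16
v0^2 = 0^2 = 0
v^2 - v0^2 = 16 - 0 = 16
W = (1/2)*6*16 = 48 J

48 J


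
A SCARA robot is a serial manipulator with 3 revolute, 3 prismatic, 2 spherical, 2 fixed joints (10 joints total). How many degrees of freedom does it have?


Given: serial robot with 3 revolute, 3 prismatic, 2 spherical, 2 fixed joints
DOF contribution per joint type: revolute=1, prismatic=1, spherical=3, fixed=0
DOF = 3*1 + 3*1 + 2*3 + 2*0
DOF = 12

12


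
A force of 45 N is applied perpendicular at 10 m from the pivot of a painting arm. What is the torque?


Given: F = 45 N, r = 10 m, angle = 90 deg (perpendicular)
Using tau = F * r * sin(90)
sin(90) = 1
tau = 45 * 10 * 1
tau = 450 Nm

450 Nm


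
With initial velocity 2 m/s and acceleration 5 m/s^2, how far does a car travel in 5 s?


Given: v0 = 2 m/s, a = 5 m/s^2, t = 5 s
Using s = v0*t + (1/2)*a*t^2
s = 2*5 + (1/2)*5*5^2
s = 10 + (1/2)*125
s = 10 + 125/2
s = 145/2

145/2 m


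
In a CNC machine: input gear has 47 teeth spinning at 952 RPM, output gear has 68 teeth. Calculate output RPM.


Given: N1 = 47 teeth, w1 = 952 RPM, N2 = 68 teeth
Using N1*w1 = N2*w2
w2 = N1*w1 / N2
w2 = 47*952 / 68
w2 = 44744 / 68
w2 = 658 RPM

658 RPM


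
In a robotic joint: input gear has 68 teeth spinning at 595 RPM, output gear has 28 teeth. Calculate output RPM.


Given: N1 = 68 teeth, w1 = 595 RPM, N2 = 28 teeth
Using N1*w1 = N2*w2
w2 = N1*w1 / N2
w2 = 68*595 / 28
w2 = 40460 / 28
w2 = 1445 RPM

1445 RPM


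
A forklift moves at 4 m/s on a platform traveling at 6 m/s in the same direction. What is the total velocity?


Given: object velocity = 4 m/s, platform velocity = 6 m/s (same direction)
Using classical velocity addition: v_total = v_object + v_platform
v_total = 4 + 6
v_total = 10 m/s

10 m/s


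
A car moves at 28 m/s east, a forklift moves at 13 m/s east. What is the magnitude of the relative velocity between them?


Given: v_A = 28 m/s east, v_B = 13 m/s east
Both move in the same direction; relative speed = |v_A - v_B|
|28 - 13| = |15|
= 15 m/s

15 m/s


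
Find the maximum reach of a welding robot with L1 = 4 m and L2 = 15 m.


Given: L1 = 4 m, L2 = 15 m
For a 2-link planar arm, max reach = L1 + L2 (fully extended)
Max reach = 4 + 15
Max reach = 19 m

19 m


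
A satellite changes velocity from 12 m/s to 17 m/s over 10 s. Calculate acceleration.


Given: initial velocity v0 = 12 m/s, final velocity v = 17 m/s, time t = 10 s
Using a = (v - v0) / t
a = (17 - 12) / 10
a = 5 / 10
a = 1/2 m/s^2

1/2 m/s^2


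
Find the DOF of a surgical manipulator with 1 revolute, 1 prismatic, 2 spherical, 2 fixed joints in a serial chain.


Given: serial robot with 1 revolute, 1 prismatic, 2 spherical, 2 fixed joints
DOF contribution per joint type: revolute=1, prismatic=1, spherical=3, fixed=0
DOF = 1*1 + 1*1 + 2*3 + 2*0
DOF = 8

8


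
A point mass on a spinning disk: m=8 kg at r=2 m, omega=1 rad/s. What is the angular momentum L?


Given: m = 8 kg, r = 2 m, omega = 1 rad/s
For a point mass: I = m*r^2
I = 8*2^2 = 8*4 = 32
L = I*omega = 32*1
L = 32 kg*m^2/s

32 kg*m^2/s


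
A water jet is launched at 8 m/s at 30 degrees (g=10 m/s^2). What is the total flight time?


Given: v0 = 8 m/s, theta = 30 deg, g = 10 m/s^2
sin(30) = 1/2
Using T = 2*v0*sin(theta) / g
T = 2*8*1/2 / 10
T = 8 / 10
T = 4/5 s

4/5 s


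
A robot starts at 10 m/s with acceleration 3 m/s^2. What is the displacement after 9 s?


Given: v0 = 10 m/s, a = 3 m/s^2, t = 9 s
Using s = v0*t + (1/2)*a*t^2
s = 10*9 + (1/2)*3*9^2
s = 90 + (1/2)*243
s = 90 + 243/2
s = 423/2

423/2 m


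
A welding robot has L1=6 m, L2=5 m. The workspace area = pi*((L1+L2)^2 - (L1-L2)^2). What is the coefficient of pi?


Given: L1 = 6, L2 = 5
(L1+L2)^2 = (11)^2 = 121
(L1-L2)^2 = (1)^2 = 1
Difference = 121 - 1 = 120
This equals 4*L1*L2 = 4*6*5 = 120
Workspace area = 120*pi

120


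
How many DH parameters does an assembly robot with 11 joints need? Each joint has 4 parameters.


Given: 11 joints, 4 DH parameters per joint (d, theta, a, alpha)
Total DH parameters = number_of_joints * 4
Total = 11 * 4
Total = 44

44


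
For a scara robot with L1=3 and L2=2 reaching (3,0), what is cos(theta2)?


Given: L1 = 3, L2 = 2, target (x, y) = (3, 0)
Using cos(theta2) = (x^2 + y^2 - L1^2 - L2^2) / (2*L1*L2)
x^2 + y^2 = 3^2 + 0 = 9
L1^2 + L2^2 = 9 + 4 = 13
Numerator = 9 - 13 = -4
Denominator = 2*3*2 = 12
cos(theta2) = -4/12 = -1/3

-1/3


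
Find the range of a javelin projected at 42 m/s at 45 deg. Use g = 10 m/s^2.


Given: v0 = 42 m/s, theta = 45 deg, g = 10 m/s^2
sin(2*45) = sin(90) = 1
Using R = v0^2 * sin(2*theta) / g
R = 42^2 * 1 / 10
R = 1764 / 10
R = 882/5 m

882/5 m


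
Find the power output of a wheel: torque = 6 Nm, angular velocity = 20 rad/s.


Given: tau = 6 Nm, omega = 20 rad/s
Using P = tau * omega
P = 6 * 20
P = 120 W

120 W


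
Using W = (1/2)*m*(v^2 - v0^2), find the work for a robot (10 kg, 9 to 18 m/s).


Given: m = 10 kg, v0 = 9 m/s, v = 18 m/s
Using W = (1/2)*m*(v^2 - v0^2)
v^2 = 18^2 = 324
v0^2 = 9^2 = 81
v^2 - v0^2 = 324 - 81 = 243
W = (1/2)*10*243 = 1215 J

1215 J


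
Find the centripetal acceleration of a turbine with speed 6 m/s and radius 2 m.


Given: v = 6 m/s, r = 2 m
Using a_c = v^2 / r
a_c = 6^2 / 2
a_c = 36 / 2
a_c = 18 m/s^2

18 m/s^2


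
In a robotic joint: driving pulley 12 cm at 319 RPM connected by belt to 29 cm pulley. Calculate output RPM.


Given: D1 = 12 cm, w1 = 319 RPM, D2 = 29 cm
Using D1*w1 = D2*w2
w2 = D1*w1 / D2
w2 = 12*319 / 29
w2 = 3828 / 29
w2 = 132 RPM

132 RPM


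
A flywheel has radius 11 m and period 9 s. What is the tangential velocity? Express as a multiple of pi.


Given: radius r = 11 m, period T = 9 s
Using v = 2*pi*r / T
v = 2*pi*11 / 9
v = 22*pi / 9
v = 22/9*pi m/s

22/9*pi m/s


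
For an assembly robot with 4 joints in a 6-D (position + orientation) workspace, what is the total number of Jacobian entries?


Given: task space dimension = 6, joints = 4
Jacobian is a 6 x 4 matrix
Total entries = rows * columns
Total = 6 * 4
Total = 24

24


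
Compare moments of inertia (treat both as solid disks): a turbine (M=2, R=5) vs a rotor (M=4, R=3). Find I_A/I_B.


Given: M1=2 kg, R1=5 m, M2=4 kg, R2=3 m
For a disk: I = (1/2)*M*R^2, so I_A/I_B = (M1*R1^2)/(M2*R2^2)
M1*R1^2 = 2*25 = 50
M2*R2^2 = 4*9 = 36
I_A/I_B = 50/36 = 25/18

25/18


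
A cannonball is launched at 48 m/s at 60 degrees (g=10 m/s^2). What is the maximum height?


Given: v0 = 48 m/s, theta = 60 deg, g = 10 m/s^2
sin^2(60) = 3/4
Using H = v0^2 * sin^2(theta) / (2*g)
H = 48^2 * 3/4 / (2*10)
H = 2304 * 3/4 / 20
H = 1728 / 20
H = 432/5 m

432/5 m


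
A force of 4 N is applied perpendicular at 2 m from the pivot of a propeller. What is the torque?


Given: F = 4 N, r = 2 m, angle = 90 deg (perpendicular)
Using tau = F * r * sin(90)
sin(90) = 1
tau = 4 * 2 * 1
tau = 8 Nm

8 Nm


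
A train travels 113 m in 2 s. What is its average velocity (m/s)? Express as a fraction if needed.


Given: distance d = 113 m, time t = 2 s
Using v = d / t
v = 113 / 2
v = 113/2 m/s

113/2 m/s


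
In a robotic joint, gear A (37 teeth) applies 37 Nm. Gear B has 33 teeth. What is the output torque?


Given: N1 = 37, N2 = 33, T1 = 37 Nm
Using T2/T1 = N2/N1
T2 = T1 * N2 / N1
T2 = 37 * 33 / 37
T2 = 1221 / 37
T2 = 33 Nm

33 Nm


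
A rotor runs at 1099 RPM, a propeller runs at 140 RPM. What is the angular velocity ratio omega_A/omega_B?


Given: RPM_A = 1099, RPM_B = 140
omega = 2*pi*RPM/60, so omega_A/omega_B = RPM_A / RPM_B
omega_A/omega_B = 1099 / 140
omega_A/omega_B = 157/20

157/20


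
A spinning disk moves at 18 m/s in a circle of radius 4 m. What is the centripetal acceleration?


Given: v = 18 m/s, r = 4 m
Using a_c = v^2 / r
a_c = 18^2 / 4
a_c = 324 / 4
a_c = 81 m/s^2

81 m/s^2


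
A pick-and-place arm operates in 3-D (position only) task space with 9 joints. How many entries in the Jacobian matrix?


Given: task space dimension = 3, joints = 9
Jacobian is a 3 x 9 matrix
Total entries = rows * columns
Total = 3 * 9
Total = 27

27


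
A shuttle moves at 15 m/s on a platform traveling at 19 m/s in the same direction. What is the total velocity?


Given: object velocity = 15 m/s, platform velocity = 19 m/s (same direction)
Using classical velocity addition: v_total = v_object + v_platform
v_total = 15 + 19
v_total = 34 m/s

34 m/s


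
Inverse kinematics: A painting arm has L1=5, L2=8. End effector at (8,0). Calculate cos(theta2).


Given: L1 = 5, L2 = 8, target (x, y) = (8, 0)
Using cos(theta2) = (x^2 + y^2 - L1^2 - L2^2) / (2*L1*L2)
x^2 + y^2 = 8^2 + 0 = 64
L1^2 + L2^2 = 25 + 64 = 89
Numerator = 64 - 89 = -25
Denominator = 2*5*8 = 80
cos(theta2) = -25/80 = -5/16

-5/16


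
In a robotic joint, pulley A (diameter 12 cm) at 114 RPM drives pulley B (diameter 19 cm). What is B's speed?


Given: D1 = 12 cm, w1 = 114 RPM, D2 = 19 cm
Using D1*w1 = D2*w2
w2 = D1*w1 / D2
w2 = 12*114 / 19
w2 = 1368 / 19
w2 = 72 RPM

72 RPM


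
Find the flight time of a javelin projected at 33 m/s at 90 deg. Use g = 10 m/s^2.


Given: v0 = 33 m/s, theta = 90 deg, g = 10 m/s^2
sin(90) = 1
Using T = 2*v0*sin(theta) / g
T = 2*33*1 / 10
T = 66 / 10
T = 33/5 s

33/5 s


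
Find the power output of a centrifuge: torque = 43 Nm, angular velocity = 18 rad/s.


Given: tau = 43 Nm, omega = 18 rad/s
Using P = tau * omega
P = 43 * 18
P = 774 W

774 W


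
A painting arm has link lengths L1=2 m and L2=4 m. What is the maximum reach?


Given: L1 = 2 m, L2 = 4 m
For a 2-link planar arm, max reach = L1 + L2 (fully extended)
Max reach = 2 + 4
Max reach = 6 m

6 m


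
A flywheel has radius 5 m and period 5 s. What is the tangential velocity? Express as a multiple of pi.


Given: radius r = 5 m, period T = 5 s
Using v = 2*pi*r / T
v = 2*pi*5 / 5
v = 10*pi / 5
v = 2*pi m/s

2*pi m/s


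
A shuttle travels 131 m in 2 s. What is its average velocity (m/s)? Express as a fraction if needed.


Given: distance d = 131 m, time t = 2 s
Using v = d / t
v = 131 / 2
v = 131/2 m/s

131/2 m/s


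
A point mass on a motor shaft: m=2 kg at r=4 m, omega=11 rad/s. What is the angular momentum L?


Given: m = 2 kg, r = 4 m, omega = 11 rad/s
For a point mass: I = m*r^2
I = 2*4^2 = 2*16 = 32
L = I*omega = 32*11
L = 352 kg*m^2/s

352 kg*m^2/s


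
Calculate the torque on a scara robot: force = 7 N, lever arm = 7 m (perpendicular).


Given: F = 7 N, r = 7 m, angle = 90 deg (perpendicular)
Using tau = F * r * sin(90)
sin(90) = 1
tau = 7 * 7 * 1
tau = 49 Nm

49 Nm


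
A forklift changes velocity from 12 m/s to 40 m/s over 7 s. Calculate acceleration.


Given: initial velocity v0 = 12 m/s, final velocity v = 40 m/s, time t = 7 s
Using a = (v - v0) / t
a = (40 - 12) / 7
a = 28 / 7
a = 4 m/s^2

4 m/s^2


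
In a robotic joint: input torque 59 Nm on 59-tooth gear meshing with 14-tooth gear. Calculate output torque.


Given: N1 = 59, N2 = 14, T1 = 59 Nm
Using T2/T1 = N2/N1
T2 = T1 * N2 / N1
T2 = 59 * 14 / 59
T2 = 826 / 59
T2 = 14 Nm

14 Nm


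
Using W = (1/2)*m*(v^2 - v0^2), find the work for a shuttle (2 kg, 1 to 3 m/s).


Given: m = 2 kg, v0 = 1 m/s, v = 3 m/s
Using W = (1/2)*m*(v^2 - v0^2)
v^2 = 3^2 = 9
v0^2 = 1^2 = 1
v^2 - v0^2 = 9 - 1 = 8
W = (1/2)*2*8 = 8 J

8 J


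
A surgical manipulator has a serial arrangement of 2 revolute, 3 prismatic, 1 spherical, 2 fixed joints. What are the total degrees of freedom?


Given: serial robot with 2 revolute, 3 prismatic, 1 spherical, 2 fixed joints
DOF contribution per joint type: revolute=1, prismatic=1, spherical=3, fixed=0
DOF = 2*1 + 3*1 + 1*3 + 2*0
DOF = 8

8


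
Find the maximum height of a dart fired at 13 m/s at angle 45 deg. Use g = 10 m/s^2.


Given: v0 = 13 m/s, theta = 45 deg, g = 10 m/s^2
sin^2(45) = 1/2
Using H = v0^2 * sin^2(theta) / (2*g)
H = 13^2 * 1/2 / (2*10)
H = 169 * 1/2 / 20
H = 169/2 / 20
H = 169/40 m

169/40 m


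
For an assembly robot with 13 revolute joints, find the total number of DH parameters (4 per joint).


Given: 13 joints, 4 DH parameters per joint (d, theta, a, alpha)
Total DH parameters = number_of_joints * 4
Total = 13 * 4
Total = 52

52


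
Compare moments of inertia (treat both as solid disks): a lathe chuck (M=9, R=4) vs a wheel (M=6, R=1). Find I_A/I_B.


Given: M1=9 kg, R1=4 m, M2=6 kg, R2=1 m
For a disk: I = (1/2)*M*R^2, so I_A/I_B = (M1*R1^2)/(M2*R2^2)
M1*R1^2 = 9*16 = 144
M2*R2^2 = 6*1 = 6
I_A/I_B = 144/6 = 24

24


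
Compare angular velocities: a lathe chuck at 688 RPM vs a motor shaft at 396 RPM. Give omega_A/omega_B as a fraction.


Given: RPM_A = 688, RPM_B = 396
omega = 2*pi*RPM/60, so omega_A/omega_B = RPM_A / RPM_B
omega_A/omega_B = 688 / 396
omega_A/omega_B = 172/99

172/99


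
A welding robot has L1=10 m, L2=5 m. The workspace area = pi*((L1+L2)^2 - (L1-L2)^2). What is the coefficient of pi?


Given: L1 = 10, L2 = 5
(L1+L2)^2 = (15)^2 = 225
(L1-L2)^2 = (5)^2 = 25
Difference = 225 - 25 = 200
This equals 4*L1*L2 = 4*10*5 = 200
Workspace area = 200*pi

200


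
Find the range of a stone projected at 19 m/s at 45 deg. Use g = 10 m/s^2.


Given: v0 = 19 m/s, theta = 45 deg, g = 10 m/s^2
sin(2*45) = sin(90) = 1
Using R = v0^2 * sin(2*theta) / g
R = 19^2 * 1 / 10
R = 361 / 10
R = 361/10 m

361/10 m


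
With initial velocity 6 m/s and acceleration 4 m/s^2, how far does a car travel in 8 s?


Given: v0 = 6 m/s, a = 4 m/s^2, t = 8 s
Using s = v0*t + (1/2)*a*t^2
s = 6*8 + (1/2)*4*8^2
s = 48 + (1/2)*256
s = 48 + 128
s = 176

176 m


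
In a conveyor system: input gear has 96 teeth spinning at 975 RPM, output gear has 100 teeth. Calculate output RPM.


Given: N1 = 96 teeth, w1 = 975 RPM, N2 = 100 teeth
Using N1*w1 = N2*w2
w2 = N1*w1 / N2
w2 = 96*975 / 100
w2 = 93600 / 100
w2 = 936 RPM

936 RPM


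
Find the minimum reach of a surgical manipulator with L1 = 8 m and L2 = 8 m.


Given: L1 = 8 m, L2 = 8 m
For a 2-link planar arm, min reach = |L1 - L2| (second link folded back)
Min reach = |8 - 8|
Min reach = 0 m

0 m


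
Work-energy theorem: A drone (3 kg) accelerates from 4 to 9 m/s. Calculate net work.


Given: m = 3 kg, v0 = 4 m/s, v = 9 m/s
Using W = (1/2)*m*(v^2 - v0^2)
v^2 = 9^2 = 81
v0^2 = 4^2 = 16
v^2 - v0^2 = 81 - 16 = 65
W = (1/2)*3*65 = 195/2 J

195/2 J


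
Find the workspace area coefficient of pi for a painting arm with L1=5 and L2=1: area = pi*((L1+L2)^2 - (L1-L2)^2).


Given: L1 = 5, L2 = 1
(L1+L2)^2 = (6)^2 = 36
(L1-L2)^2 = (4)^2 = 16
Difference = 36 - 16 = 20
This equals 4*L1*L2 = 4*5*1 = 20
Workspace area = 20*pi

20


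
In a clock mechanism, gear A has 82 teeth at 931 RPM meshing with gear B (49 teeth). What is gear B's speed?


Given: N1 = 82 teeth, w1 = 931 RPM, N2 = 49 teeth
Using N1*w1 = N2*w2
w2 = N1*w1 / N2
w2 = 82*931 / 49
w2 = 76342 / 49
w2 = 1558 RPM

1558 RPM


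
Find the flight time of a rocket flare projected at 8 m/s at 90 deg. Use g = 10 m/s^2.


Given: v0 = 8 m/s, theta = 90 deg, g = 10 m/s^2
sin(90) = 1
Using T = 2*v0*sin(theta) / g
T = 2*8*1 / 10
T = 16 / 10
T = 8/5 s

8/5 s


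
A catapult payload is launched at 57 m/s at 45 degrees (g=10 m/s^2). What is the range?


Given: v0 = 57 m/s, theta = 45 deg, g = 10 m/s^2
sin(2*45) = sin(90) = 1
Using R = v0^2 * sin(2*theta) / g
R = 57^2 * 1 / 10
R = 3249 / 10
R = 3249/10 m

3249/10 m


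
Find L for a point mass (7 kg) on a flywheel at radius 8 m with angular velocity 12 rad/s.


Given: m = 7 kg, r = 8 m, omega = 12 rad/s
For a point mass: I = m*r^2
I = 7*8^2 = 7*64 = 448
L = I*omega = 448*12
L = 5376 kg*m^2/s

5376 kg*m^2/s


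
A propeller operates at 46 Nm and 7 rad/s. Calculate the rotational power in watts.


Given: tau = 46 Nm, omega = 7 rad/s
Using P = tau * omega
P = 46 * 7
P = 322 W

322 W


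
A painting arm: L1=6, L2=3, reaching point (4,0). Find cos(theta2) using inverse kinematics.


Given: L1 = 6, L2 = 3, target (x, y) = (4, 0)
Using cos(theta2) = (x^2 + y^2 - L1^2 - L2^2) / (2*L1*L2)
x^2 + y^2 = 4^2 + 0 = 16
L1^2 + L2^2 = 36 + 9 = 45
Numerator = 16 - 45 = -29
Denominator = 2*6*3 = 36
cos(theta2) = -29/36 = -29/36

-29/36


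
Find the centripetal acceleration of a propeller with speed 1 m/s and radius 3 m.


Given: v = 1 m/s, r = 3 m
Using a_c = v^2 / r
a_c = 1^2 / 3
a_c = 1 / 3
a_c = 1/3 m/s^2

1/3 m/s^2


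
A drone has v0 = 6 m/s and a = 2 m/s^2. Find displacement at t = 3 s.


Given: v0 = 6 m/s, a = 2 m/s^2, t = 3 s
Using s = v0*t + (1/2)*a*t^2
s = 6*3 + (1/2)*2*3^2
s = 18 + (1/2)*18
s = 18 + 9
s = 27

27 m
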